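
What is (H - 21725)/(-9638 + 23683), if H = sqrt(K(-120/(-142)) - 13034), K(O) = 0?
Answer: -4345/2809 + 7*I*sqrt(266)/14045 ≈ -1.5468 + 0.0081286*I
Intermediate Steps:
H = 7*I*sqrt(266) (H = sqrt(0 - 13034) = sqrt(-13034) = 7*I*sqrt(266) ≈ 114.17*I)
(H - 21725)/(-9638 + 23683) = (7*I*sqrt(266) - 21725)/(-9638 + 23683) = (-21725 + 7*I*sqrt(266))/14045 = (-21725 + 7*I*sqrt(266))*(1/14045) = -4345/2809 + 7*I*sqrt(266)/14045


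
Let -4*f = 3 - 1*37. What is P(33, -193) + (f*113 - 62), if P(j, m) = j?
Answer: 1863/2 ≈ 931.50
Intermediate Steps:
f = 17/2 (f = -(3 - 1*37)/4 = -(3 - 37)/4 = -¼*(-34) = 17/2 ≈ 8.5000)
P(33, -193) + (f*113 - 62) = 33 + ((17/2)*113 - 62) = 33 + (1921/2 - 62) = 33 + 1797/2 = 1863/2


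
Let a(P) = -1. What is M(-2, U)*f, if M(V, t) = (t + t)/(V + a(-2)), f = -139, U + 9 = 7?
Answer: -556/3 ≈ -185.33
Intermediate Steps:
U = -2 (U = -9 + 7 = -2)
M(V, t) = 2*t/(-1 + V) (M(V, t) = (t + t)/(V - 1) = (2*t)/(-1 + V) = 2*t/(-1 + V))
M(-2, U)*f = (2*(-2)/(-1 - 2))*(-139) = (2*(-2)/(-3))*(-139) = (2*(-2)*(-1/3))*(-139) = (4/3)*(-139) = -556/3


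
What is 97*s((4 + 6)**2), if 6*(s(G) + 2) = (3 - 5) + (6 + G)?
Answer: 4462/3 ≈ 1487.3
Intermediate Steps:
s(G) = -4/3 + G/6 (s(G) = -2 + ((3 - 5) + (6 + G))/6 = -2 + (-2 + (6 + G))/6 = -2 + (4 + G)/6 = -2 + (2/3 + G/6) = -4/3 + G/6)
97*s((4 + 6)**2) = 97*(-4/3 + (4 + 6)**2/6) = 97*(-4/3 + (1/6)*10**2) = 97*(-4/3 + (1/6)*100) = 97*(-4/3 + 50/3) = 97*(46/3) = 4462/3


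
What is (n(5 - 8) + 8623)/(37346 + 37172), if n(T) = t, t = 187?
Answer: 4405/37259 ≈ 0.11823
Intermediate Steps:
n(T) = 187
(n(5 - 8) + 8623)/(37346 + 37172) = (187 + 8623)/(37346 + 37172) = 8810/74518 = 8810*(1/74518) = 4405/37259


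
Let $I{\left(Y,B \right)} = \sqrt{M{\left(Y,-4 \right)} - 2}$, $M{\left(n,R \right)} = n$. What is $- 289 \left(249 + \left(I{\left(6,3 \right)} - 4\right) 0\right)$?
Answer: $-71961$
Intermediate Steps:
$I{\left(Y,B \right)} = \sqrt{-2 + Y}$ ($I{\left(Y,B \right)} = \sqrt{Y - 2} = \sqrt{-2 + Y}$)
$- 289 \left(249 + \left(I{\left(6,3 \right)} - 4\right) 0\right) = - 289 \left(249 + \left(\sqrt{-2 + 6} - 4\right) 0\right) = - 289 \left(249 + \left(\sqrt{4} - 4\right) 0\right) = - 289 \left(249 + \left(2 - 4\right) 0\right) = - 289 \left(249 - 0\right) = - 289 \left(249 + 0\right) = \left(-289\right) 249 = -71961$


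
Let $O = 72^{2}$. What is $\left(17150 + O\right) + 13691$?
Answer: $36025$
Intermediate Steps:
$O = 5184$
$\left(17150 + O\right) + 13691 = \left(17150 + 5184\right) + 13691 = 22334 + 13691 = 36025$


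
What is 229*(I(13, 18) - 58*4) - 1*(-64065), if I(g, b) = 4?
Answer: 11853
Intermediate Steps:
229*(I(13, 18) - 58*4) - 1*(-64065) = 229*(4 - 58*4) - 1*(-64065) = 229*(4 - 232) + 64065 = 229*(-228) + 64065 = -52212 + 64065 = 11853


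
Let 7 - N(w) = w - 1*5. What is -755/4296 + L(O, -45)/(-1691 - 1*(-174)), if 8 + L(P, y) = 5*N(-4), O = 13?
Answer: -1454647/6517032 ≈ -0.22321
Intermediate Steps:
N(w) = 12 - w (N(w) = 7 - (w - 1*5) = 7 - (w - 5) = 7 - (-5 + w) = 7 + (5 - w) = 12 - w)
L(P, y) = 72 (L(P, y) = -8 + 5*(12 - 1*(-4)) = -8 + 5*(12 + 4) = -8 + 5*16 = -8 + 80 = 72)
-755/4296 + L(O, -45)/(-1691 - 1*(-174)) = -755/4296 + 72/(-1691 - 1*(-174)) = -755*1/4296 + 72/(-1691 + 174) = -755/4296 + 72/(-1517) = -755/4296 + 72*(-1/1517) = -755/4296 - 72/1517 = -1454647/6517032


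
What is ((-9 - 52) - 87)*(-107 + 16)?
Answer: 13468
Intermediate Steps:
((-9 - 52) - 87)*(-107 + 16) = (-61 - 87)*(-91) = -148*(-91) = 13468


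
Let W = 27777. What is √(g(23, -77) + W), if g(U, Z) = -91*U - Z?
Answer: √25761 ≈ 160.50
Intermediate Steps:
g(U, Z) = -Z - 91*U
√(g(23, -77) + W) = √((-1*(-77) - 91*23) + 27777) = √((77 - 2093) + 27777) = √(-2016 + 27777) = √25761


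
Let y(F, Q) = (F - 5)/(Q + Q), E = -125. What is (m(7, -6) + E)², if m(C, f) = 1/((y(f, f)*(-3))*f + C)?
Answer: 34492129/2209 ≈ 15614.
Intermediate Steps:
y(F, Q) = (-5 + F)/(2*Q) (y(F, Q) = (-5 + F)/((2*Q)) = (-5 + F)*(1/(2*Q)) = (-5 + F)/(2*Q))
m(C, f) = 1/(15/2 + C - 3*f/2) (m(C, f) = 1/((((-5 + f)/(2*f))*(-3))*f + C) = 1/((-3*(-5 + f)/(2*f))*f + C) = 1/((15/2 - 3*f/2) + C) = 1/(15/2 + C - 3*f/2))
(m(7, -6) + E)² = (2/(15 - 3*(-6) + 2*7) - 125)² = (2/(15 + 18 + 14) - 125)² = (2/47 - 125)² = (-5873/47)² = 34492129/2209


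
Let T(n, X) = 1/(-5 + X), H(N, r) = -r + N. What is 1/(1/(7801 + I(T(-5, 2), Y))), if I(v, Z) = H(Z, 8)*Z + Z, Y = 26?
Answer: 8295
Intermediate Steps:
H(N, r) = N - r
I(v, Z) = Z + Z*(-8 + Z) (I(v, Z) = (Z - 1*8)*Z + Z = (Z - 8)*Z + Z = (-8 + Z)*Z + Z = Z*(-8 + Z) + Z = Z + Z*(-8 + Z))
1/(1/(7801 + I(T(-5, 2), Y))) = 1/(1/(7801 + 26*(-7 + 26))) = 1/(1/(7801 + 26*19)) = 1/(1/(7801 + 494)) = 1/(1/8295) = 8295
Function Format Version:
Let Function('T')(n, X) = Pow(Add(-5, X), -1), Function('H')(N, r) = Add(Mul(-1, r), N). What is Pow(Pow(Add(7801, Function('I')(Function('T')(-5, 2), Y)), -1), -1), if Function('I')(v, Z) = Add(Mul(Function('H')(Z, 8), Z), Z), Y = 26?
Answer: 8295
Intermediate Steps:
Function('H')(N, r) = Add(N, Mul(-1, r))
Function('I')(v, Z) = Add(Z, Mul(Z, Add(-8, Z))) (Function('I')(v, Z) = Add(Mul(Add(Z, Mul(-1, 8)), Z), Z) = Add(Mul(Add(Z, -8), Z), Z) = Add(Mul(Add(-8, Z), Z), Z) = Add(Mul(Z, Add(-8, Z)), Z) = Add(Z, Mul(Z, Add(-8, Z))))
Pow(Pow(Add(7801, Function('I')(Function('T')(-5, 2), Y)), -1), -1) = Pow(Pow(Add(7801, Mul(26, Add(-7, 26))), -1), -1) = Pow(Pow(Add(7801, Mul(26, 19)), -1), -1) = Pow(Pow(Add(7801, 494), -1), -1) = Pow(Pow(8295, -1), -1) = Pow(Rational(1, 8295), -1) = 8295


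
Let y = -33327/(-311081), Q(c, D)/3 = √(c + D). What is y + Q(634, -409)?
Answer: 14031972/311081 ≈ 45.107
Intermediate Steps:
Q(c, D) = 3*√(D + c) (Q(c, D) = 3*√(c + D) = 3*√(D + c))
y = 33327/311081 (y = -33327*(-1/311081) = 33327/311081 ≈ 0.10713)
y + Q(634, -409) = 33327/311081 + 3*√(-409 + 634) = 33327/311081 + 3*√225 = 33327/311081 + 3*15 = 33327/311081 + 45 = 14031972/311081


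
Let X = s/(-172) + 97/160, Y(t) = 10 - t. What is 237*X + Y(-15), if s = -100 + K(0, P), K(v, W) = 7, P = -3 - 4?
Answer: 2042167/6880 ≈ 296.83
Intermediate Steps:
P = -7
s = -93 (s = -100 + 7 = -93)
X = 7891/6880 (X = -93/(-172) + 97/160 = -93*(-1/172) + 97*(1/160) = 93/172 + 97/160 = 7891/6880 ≈ 1.1469)
237*X + Y(-15) = 237*(7891/6880) + (10 - 1*(-15)) = 1870167/6880 + (10 + 15) = 1870167/6880 + 25 = 2042167/6880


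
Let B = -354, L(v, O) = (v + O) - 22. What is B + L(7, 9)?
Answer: -360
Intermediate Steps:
L(v, O) = -22 + O + v (L(v, O) = (O + v) - 22 = -22 + O + v)
B + L(7, 9) = -354 + (-22 + 9 + 7) = -354 - 6 = -360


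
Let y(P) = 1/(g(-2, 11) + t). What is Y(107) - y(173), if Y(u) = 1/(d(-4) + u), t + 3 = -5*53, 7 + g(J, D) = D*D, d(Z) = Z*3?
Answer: 249/14630 ≈ 0.017020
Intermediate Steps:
d(Z) = 3*Z
g(J, D) = -7 + D² (g(J, D) = -7 + D*D = -7 + D²)
t = -268 (t = -3 - 5*53 = -3 - 265 = -268)
y(P) = -1/154 (y(P) = 1/((-7 + 11²) - 268) = 1/((-7 + 121) - 268) = 1/(114 - 268) = 1/(-154) = -1/154)
Y(u) = 1/(-12 + u) (Y(u) = 1/(3*(-4) + u) = 1/(-12 + u))
Y(107) - y(173) = 1/(-12 + 107) - 1*(-1/154) = 1/95 + 1/154 = 249/14630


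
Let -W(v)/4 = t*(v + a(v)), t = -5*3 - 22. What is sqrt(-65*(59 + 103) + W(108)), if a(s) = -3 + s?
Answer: sqrt(20994) ≈ 144.89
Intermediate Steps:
t = -37 (t = -15 - 22 = -37)
W(v) = -444 + 296*v (W(v) = -(-148)*(v + (-3 + v)) = -(-148)*(-3 + 2*v) = -4*(111 - 74*v) = -444 + 296*v)
sqrt(-65*(59 + 103) + W(108)) = sqrt(-65*(59 + 103) + (-444 + 296*108)) = sqrt(-65*162 + (-444 + 31968)) = sqrt(-10530 + 31524) = sqrt(20994)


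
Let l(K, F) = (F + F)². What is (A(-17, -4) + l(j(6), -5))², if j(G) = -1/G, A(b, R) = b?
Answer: 6889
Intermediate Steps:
l(K, F) = 4*F² (l(K, F) = (2*F)² = 4*F²)
(A(-17, -4) + l(j(6), -5))² = (-17 + 4*(-5)²)² = (-17 + 4*25)² = (-17 + 100)² = 83² = 6889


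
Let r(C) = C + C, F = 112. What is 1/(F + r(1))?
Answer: 1/114 ≈ 0.0087719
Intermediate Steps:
r(C) = 2*C
1/(F + r(1)) = 1/(112 + 2*1) = 1/(112 + 2) = 1/114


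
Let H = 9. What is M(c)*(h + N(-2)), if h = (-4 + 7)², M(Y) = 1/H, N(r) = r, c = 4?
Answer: 7/9 ≈ 0.77778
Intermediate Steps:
M(Y) = ⅑ (M(Y) = 1/9 = ⅑)
h = 9 (h = 3² = 9)
M(c)*(h + N(-2)) = (9 - 2)/9 = (⅑)*7 = 7/9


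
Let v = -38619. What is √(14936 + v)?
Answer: I*√23683 ≈ 153.89*I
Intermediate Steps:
√(14936 + v) = √(14936 - 38619) = √(-23683) = I*√23683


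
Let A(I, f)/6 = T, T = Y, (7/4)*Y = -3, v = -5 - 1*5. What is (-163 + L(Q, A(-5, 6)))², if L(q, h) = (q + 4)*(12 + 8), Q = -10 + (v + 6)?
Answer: 131769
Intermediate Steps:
v = -10 (v = -5 - 5 = -10)
Y = -12/7 (Y = (4/7)*(-3) = -12/7 ≈ -1.7143)
T = -12/7 ≈ -1.7143
A(I, f) = -72/7 (A(I, f) = 6*(-12/7) = -72/7)
Q = -14 (Q = -10 + (-10 + 6) = -10 - 4 = -14)
L(q, h) = 80 + 20*q (L(q, h) = (4 + q)*20 = 80 + 20*q)
(-163 + L(Q, A(-5, 6)))² = (-163 + (80 + 20*(-14)))² = (-163 + (80 - 280))² = (-163 - 200)² = (-363)² = 131769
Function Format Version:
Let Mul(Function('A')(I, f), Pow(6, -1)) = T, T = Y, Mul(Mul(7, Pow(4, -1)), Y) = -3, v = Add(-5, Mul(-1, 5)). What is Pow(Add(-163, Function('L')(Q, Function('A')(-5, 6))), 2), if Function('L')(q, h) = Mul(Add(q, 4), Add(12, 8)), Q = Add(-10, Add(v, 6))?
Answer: 131769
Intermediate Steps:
v = -10 (v = Add(-5, -5) = -10)
Y = Rational(-12, 7) (Y = Mul(Rational(4, 7), -3) = Rational(-12, 7) ≈ -1.7143)
T = Rational(-12, 7) ≈ -1.7143
Function('A')(I, f) = Rational(-72, 7) (Function('A')(I, f) = Mul(6, Rational(-12, 7)) = Rational(-72, 7))
Q = -14 (Q = Add(-10, Add(-10, 6)) = Add(-10, -4) = -14)
Function('L')(q, h) = Add(80, Mul(20, q)) (Function('L')(q, h) = Mul(Add(4, q), 20) = Add(80, Mul(20, q)))
Pow(Add(-163, Function('L')(Q, Function('A')(-5, 6))), 2) = Pow(Add(-163, Add(80, Mul(20, -14))), 2) = Pow(Add(-163, Add(80, -280)), 2) = Pow(Add(-163, -200), 2) = Pow(-363, 2) = 131769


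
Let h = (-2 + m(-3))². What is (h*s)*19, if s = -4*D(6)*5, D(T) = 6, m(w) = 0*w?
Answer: -9120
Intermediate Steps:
m(w) = 0
s = -120 (s = -4*6*5 = -24*5 = -120)
h = 4 (h = (-2 + 0)² = (-2)² = 4)
(h*s)*19 = (4*(-120))*19 = -480*19 = -9120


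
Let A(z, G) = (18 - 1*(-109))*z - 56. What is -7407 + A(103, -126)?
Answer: 5618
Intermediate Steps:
A(z, G) = -56 + 127*z (A(z, G) = (18 + 109)*z - 56 = 127*z - 56 = -56 + 127*z)
-7407 + A(103, -126) = -7407 + (-56 + 127*103) = -7407 + (-56 + 13081) = -7407 + 13025 = 5618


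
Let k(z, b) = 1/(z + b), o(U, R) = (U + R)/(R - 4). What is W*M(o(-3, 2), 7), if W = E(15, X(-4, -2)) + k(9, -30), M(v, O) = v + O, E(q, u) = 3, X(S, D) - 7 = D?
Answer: 155/7 ≈ 22.143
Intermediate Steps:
X(S, D) = 7 + D
o(U, R) = (R + U)/(-4 + R)
M(v, O) = O + v
k(z, b) = 1/(b + z)
W = 62/21 (W = 3 + 1/(-30 + 9) = 3 + 1/(-21) = 3 - 1/21 = 62/21 ≈ 2.9524)
W*M(o(-3, 2), 7) = 62*(7 + (2 - 3)/(-4 + 2))/21 = 62*(7 - 1/(-2))/21 = 62*(7 - ½*(-1))/21 = 62*(7 + ½)/21 = (62/21)*(15/2) = 155/7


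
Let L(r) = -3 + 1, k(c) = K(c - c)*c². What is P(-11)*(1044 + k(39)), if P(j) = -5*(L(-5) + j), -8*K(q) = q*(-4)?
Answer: 67860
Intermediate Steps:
K(q) = q/2 (K(q) = -q*(-4)/8 = -(-1)*q/2 = q/2)
k(c) = 0 (k(c) = ((c - c)/2)*c² = ((½)*0)*c² = 0*c² = 0)
L(r) = -2
P(j) = 10 - 5*j (P(j) = -5*(-2 + j) = 10 - 5*j)
P(-11)*(1044 + k(39)) = (10 - 5*(-11))*(1044 + 0) = (10 + 55)*1044 = 65*1044 = 67860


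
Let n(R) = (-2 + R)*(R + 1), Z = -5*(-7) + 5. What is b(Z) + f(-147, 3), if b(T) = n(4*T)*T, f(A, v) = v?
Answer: 1017523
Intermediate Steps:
Z = 40 (Z = 35 + 5 = 40)
n(R) = (1 + R)*(-2 + R) (n(R) = (-2 + R)*(1 + R) = (1 + R)*(-2 + R))
b(T) = T*(-2 - 4*T + 16*T²) (b(T) = (-2 + (4*T)² - 4*T)*T = (-2 + 16*T² - 4*T)*T = (-2 - 4*T + 16*T²)*T = T*(-2 - 4*T + 16*T²))
b(Z) + f(-147, 3) = 2*40*(-1 - 2*40 + 8*40²) + 3 = 2*40*(-1 - 80 + 8*1600) + 3 = 2*40*(-1 - 80 + 12800) + 3 = 2*40*12719 + 3 = 1017520 + 3 = 1017523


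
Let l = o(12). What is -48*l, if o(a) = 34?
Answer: -1632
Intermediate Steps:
l = 34
-48*l = -48*34 = -1632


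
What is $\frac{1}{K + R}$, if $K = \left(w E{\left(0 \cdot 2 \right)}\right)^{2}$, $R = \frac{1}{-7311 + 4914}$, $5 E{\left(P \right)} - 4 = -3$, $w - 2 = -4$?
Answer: $\frac{59925}{9563} \approx 6.2663$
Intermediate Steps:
$w = -2$ ($w = 2 - 4 = -2$)
$E{\left(P \right)} = \frac{1}{5}$ ($E{\left(P \right)} = \frac{4}{5} + \frac{1}{5} \left(-3\right) = \frac{4}{5} - \frac{3}{5} = \frac{1}{5}$)
$R = - \frac{1}{2397}$ ($R = \frac{1}{-2397} = - \frac{1}{2397} \approx -0.00041719$)
$K = \frac{4}{25}$ ($K = \left(\left(-2\right) \frac{1}{5}\right)^{2} = \left(- \frac{2}{5}\right)^{2} = \frac{4}{25} \approx 0.16$)
$\frac{1}{K + R} = \frac{1}{\frac{4}{25} - \frac{1}{2397}} = \frac{1}{\frac{9563}{59925}} = \frac{59925}{9563}$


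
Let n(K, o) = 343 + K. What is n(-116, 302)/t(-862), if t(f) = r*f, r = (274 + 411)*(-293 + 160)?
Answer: 227/78532510 ≈ 2.8905e-6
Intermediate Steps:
r = -91105 (r = 685*(-133) = -91105)
t(f) = -91105*f
n(-116, 302)/t(-862) = (343 - 116)/((-91105*(-862))) = 227/78532510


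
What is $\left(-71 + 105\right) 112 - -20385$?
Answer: $24193$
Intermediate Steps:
$\left(-71 + 105\right) 112 - -20385 = 34 \cdot 112 + 20385 = 3808 + 20385 = 24193$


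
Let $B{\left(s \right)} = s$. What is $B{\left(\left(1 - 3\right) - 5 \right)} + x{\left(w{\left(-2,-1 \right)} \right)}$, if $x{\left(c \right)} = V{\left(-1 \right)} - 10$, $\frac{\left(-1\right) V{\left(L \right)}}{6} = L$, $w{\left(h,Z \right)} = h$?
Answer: $-11$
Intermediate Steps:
$V{\left(L \right)} = - 6 L$
$x{\left(c \right)} = -4$ ($x{\left(c \right)} = \left(-6\right) \left(-1\right) - 10 = 6 - 10 = -4$)
$B{\left(\left(1 - 3\right) - 5 \right)} + x{\left(w{\left(-2,-1 \right)} \right)} = \left(\left(1 - 3\right) - 5\right) - 4 = \left(-2 - 5\right) - 4 = -7 - 4 = -11$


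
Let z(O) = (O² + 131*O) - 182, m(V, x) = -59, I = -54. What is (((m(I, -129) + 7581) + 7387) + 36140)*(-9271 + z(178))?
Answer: 2325230901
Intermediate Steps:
z(O) = -182 + O² + 131*O
(((m(I, -129) + 7581) + 7387) + 36140)*(-9271 + z(178)) = (((-59 + 7581) + 7387) + 36140)*(-9271 + (-182 + 178² + 131*178)) = ((7522 + 7387) + 36140)*(-9271 + (-182 + 31684 + 23318)) = (14909 + 36140)*(-9271 + 54820) = 51049*45549 = 2325230901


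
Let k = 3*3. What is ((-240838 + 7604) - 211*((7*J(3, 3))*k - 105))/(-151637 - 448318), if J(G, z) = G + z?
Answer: 290837/599955 ≈ 0.48476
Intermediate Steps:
k = 9
((-240838 + 7604) - 211*((7*J(3, 3))*k - 105))/(-151637 - 448318) = ((-240838 + 7604) - 211*((7*(3 + 3))*9 - 105))/(-151637 - 448318) = (-233234 - 211*((7*6)*9 - 105))/(-599955) = (-233234 - 211*(42*9 - 105))*(-1/599955) = (-233234 - 211*(378 - 105))*(-1/599955) = (-233234 - 211*273)*(-1/599955) = (-233234 - 57603)*(-1/599955) = -290837*(-1/599955) = 290837/599955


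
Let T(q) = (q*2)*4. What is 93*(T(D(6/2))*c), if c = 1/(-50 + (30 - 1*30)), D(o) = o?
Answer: -1116/25 ≈ -44.640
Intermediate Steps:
T(q) = 8*q (T(q) = (2*q)*4 = 8*q)
c = -1/50 (c = 1/(-50 + (30 - 30)) = 1/(-50 + 0) = 1/(-50) = -1/50 ≈ -0.020000)
93*(T(D(6/2))*c) = 93*((8*(6/2))*(-1/50)) = 93*((8*(6*(½)))*(-1/50)) = 93*((8*3)*(-1/50)) = 93*(24*(-1/50)) = 93*(-12/25) = -1116/25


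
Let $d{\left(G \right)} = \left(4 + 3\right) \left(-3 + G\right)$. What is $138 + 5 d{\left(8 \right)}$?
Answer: $313$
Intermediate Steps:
$d{\left(G \right)} = -21 + 7 G$ ($d{\left(G \right)} = 7 \left(-3 + G\right) = -21 + 7 G$)
$138 + 5 d{\left(8 \right)} = 138 + 5 \left(-21 + 7 \cdot 8\right) = 138 + 5 \left(-21 + 56\right) = 138 + 5 \cdot 35 = 138 + 175 = 313$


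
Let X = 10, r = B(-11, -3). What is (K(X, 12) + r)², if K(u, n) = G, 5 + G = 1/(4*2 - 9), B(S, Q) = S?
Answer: 289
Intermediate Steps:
G = -6 (G = -5 + 1/(4*2 - 9) = -5 + 1/(8 - 9) = -5 + 1/(-1) = -5 - 1 = -6)
r = -11
K(u, n) = -6
(K(X, 12) + r)² = (-6 - 11)² = (-17)² = 289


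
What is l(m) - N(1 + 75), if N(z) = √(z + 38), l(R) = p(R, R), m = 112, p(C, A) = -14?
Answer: -14 - √114 ≈ -24.677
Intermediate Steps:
l(R) = -14
N(z) = √(38 + z)
l(m) - N(1 + 75) = -14 - √(38 + (1 + 75)) = -14 - √(38 + 76) = -14 - √114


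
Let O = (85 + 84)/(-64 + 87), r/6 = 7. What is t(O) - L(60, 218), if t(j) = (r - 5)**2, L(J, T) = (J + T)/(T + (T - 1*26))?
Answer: 280506/205 ≈ 1368.3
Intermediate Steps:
r = 42 (r = 6*7 = 42)
O = 169/23 ≈ 7.3478
L(J, T) = (J + T)/(-26 + 2*T) (L(J, T) = (J + T)/(T + (T - 26)) = (J + T)/(T + (-26 + T)) = (J + T)/(-26 + 2*T))
t(j) = 1369 (t(j) = (42 - 5)**2 = 37**2 = 1369)
t(O) - L(60, 218) = 1369 - (60 + 218)/(2*(-13 + 218)) = 1369 - 278/(2*205) = 1369 - 1*139/205 = 1369 - 139/205 = 280506/205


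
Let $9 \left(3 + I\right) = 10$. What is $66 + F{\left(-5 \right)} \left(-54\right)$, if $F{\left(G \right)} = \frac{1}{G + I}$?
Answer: $\frac{2289}{31} \approx 73.839$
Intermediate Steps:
$I = - \frac{17}{9}$ ($I = -3 + \frac{1}{9} \cdot 10 = -3 + \frac{10}{9} = - \frac{17}{9} \approx -1.8889$)
$F{\left(G \right)} = \frac{1}{- \frac{17}{9} + G}$ ($F{\left(G \right)} = \frac{1}{G - \frac{17}{9}} = \frac{1}{- \frac{17}{9} + G}$)
$66 + F{\left(-5 \right)} \left(-54\right) = 66 + \frac{9}{-17 + 9 \left(-5\right)} \left(-54\right) = 66 + \frac{9}{-17 - 45} \left(-54\right) = 66 + \frac{9}{-62} \left(-54\right) = 66 + 9 \left(- \frac{1}{62}\right) \left(-54\right) = 66 - - \frac{243}{31} = 66 + \frac{243}{31} = \frac{2289}{31}$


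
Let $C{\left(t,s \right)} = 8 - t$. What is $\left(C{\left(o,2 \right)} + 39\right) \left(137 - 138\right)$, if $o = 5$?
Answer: $-42$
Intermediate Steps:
$\left(C{\left(o,2 \right)} + 39\right) \left(137 - 138\right) = \left(\left(8 - 5\right) + 39\right) \left(137 - 138\right) = \left(\left(8 - 5\right) + 39\right) \left(-1\right) = \left(3 + 39\right) \left(-1\right) = 42 \left(-1\right) = -42$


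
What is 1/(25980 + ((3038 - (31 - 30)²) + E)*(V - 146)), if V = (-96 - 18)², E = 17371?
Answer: 1/262268780 ≈ 3.8129e-9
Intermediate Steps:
V = 12996 (V = (-114)² = 12996)
1/(25980 + ((3038 - (31 - 30)²) + E)*(V - 146)) = 1/(25980 + ((3038 - (31 - 30)²) + 17371)*(12996 - 146)) = 1/(25980 + ((3038 - 1*1²) + 17371)*12850) = 1/(25980 + ((3038 - 1*1) + 17371)*12850) = 1/(25980 + ((3038 - 1) + 17371)*12850) = 1/(25980 + (3037 + 17371)*12850) = 1/(25980 + 20408*12850) = 1/(25980 + 262242800) = 1/262268780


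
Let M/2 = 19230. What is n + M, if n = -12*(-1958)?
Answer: 61956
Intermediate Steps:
n = 23496
M = 38460 (M = 2*19230 = 38460)
n + M = 23496 + 38460 = 61956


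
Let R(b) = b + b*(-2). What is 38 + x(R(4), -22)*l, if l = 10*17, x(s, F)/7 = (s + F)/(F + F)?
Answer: 8153/11 ≈ 741.18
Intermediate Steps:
R(b) = -b (R(b) = b - 2*b = -b)
x(s, F) = 7*(F + s)/(2*F) (x(s, F) = 7*((s + F)/(F + F)) = 7*((F + s)/((2*F))) = 7*((F + s)*(1/(2*F))) = 7*((F + s)/(2*F)) = 7*(F + s)/(2*F))
l = 170
38 + x(R(4), -22)*l = 38 + ((7/2)*(-22 - 1*4)/(-22))*170 = 38 + ((7/2)*(-1/22)*(-22 - 4))*170 = 38 + ((7/2)*(-1/22)*(-26))*170 = 38 + (91/22)*170 = 38 + 7735/11 = 8153/11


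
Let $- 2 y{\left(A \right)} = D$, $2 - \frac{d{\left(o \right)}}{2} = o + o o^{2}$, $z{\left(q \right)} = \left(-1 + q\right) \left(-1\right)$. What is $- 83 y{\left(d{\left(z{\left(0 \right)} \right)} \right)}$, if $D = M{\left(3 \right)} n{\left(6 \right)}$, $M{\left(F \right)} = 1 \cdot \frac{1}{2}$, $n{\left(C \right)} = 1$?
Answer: $\frac{83}{4} \approx 20.75$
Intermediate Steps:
$M{\left(F \right)} = \frac{1}{2}$ ($M{\left(F \right)} = 1 \cdot \frac{1}{2} = \frac{1}{2}$)
$z{\left(q \right)} = 1 - q$
$d{\left(o \right)} = 4 - 2 o - 2 o^{3}$ ($d{\left(o \right)} = 4 - 2 \left(o + o o^{2}\right) = 4 - 2 \left(o + o^{3}\right) = 4 - \left(2 o + 2 o^{3}\right) = 4 - 2 o - 2 o^{3}$)
$D = \frac{1}{2}$ ($D = \frac{1}{2} \cdot 1 = \frac{1}{2} \approx 0.5$)
$y{\left(A \right)} = - \frac{1}{4}$ ($y{\left(A \right)} = \left(- \frac{1}{2}\right) \frac{1}{2} = - \frac{1}{4}$)
$- 83 y{\left(d{\left(z{\left(0 \right)} \right)} \right)} = \left(-83\right) \left(- \frac{1}{4}\right) = \frac{83}{4}$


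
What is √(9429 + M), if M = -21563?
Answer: I*√12134 ≈ 110.15*I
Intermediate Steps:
√(9429 + M) = √(9429 - 21563) = √(-12134) = I*√12134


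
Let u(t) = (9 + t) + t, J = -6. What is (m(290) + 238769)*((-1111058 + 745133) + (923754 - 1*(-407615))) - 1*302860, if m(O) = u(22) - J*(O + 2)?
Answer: 232260421996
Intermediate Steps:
u(t) = 9 + 2*t
m(O) = 65 + 6*O (m(O) = (9 + 2*22) - (-6)*(O + 2) = (9 + 44) - (-6)*(2 + O) = 53 - (-12 - 6*O) = 53 + (12 + 6*O) = 65 + 6*O)
(m(290) + 238769)*((-1111058 + 745133) + (923754 - 1*(-407615))) - 1*302860 = ((65 + 6*290) + 238769)*((-1111058 + 745133) + (923754 - 1*(-407615))) - 1*302860 = ((65 + 1740) + 238769)*(-365925 + (923754 + 407615)) - 302860 = (1805 + 238769)*(-365925 + 1331369) - 302860 = 240574*965444 - 302860 = 232260724856 - 302860 = 232260421996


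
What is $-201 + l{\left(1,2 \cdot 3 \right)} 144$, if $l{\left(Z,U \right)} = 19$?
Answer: $2535$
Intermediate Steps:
$-201 + l{\left(1,2 \cdot 3 \right)} 144 = -201 + 19 \cdot 144 = -201 + 2736 = 2535$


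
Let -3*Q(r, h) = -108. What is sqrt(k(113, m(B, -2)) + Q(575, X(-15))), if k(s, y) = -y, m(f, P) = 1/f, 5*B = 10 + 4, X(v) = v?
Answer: sqrt(6986)/14 ≈ 5.9702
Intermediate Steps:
B = 14/5 (B = (10 + 4)/5 = (1/5)*14 = 14/5 ≈ 2.8000)
Q(r, h) = 36 (Q(r, h) = -1/3*(-108) = 36)
sqrt(k(113, m(B, -2)) + Q(575, X(-15))) = sqrt(-1/14/5 + 36) = sqrt(-1*5/14 + 36) = sqrt(-5/14 + 36) = sqrt(499/14) = sqrt(6986)/14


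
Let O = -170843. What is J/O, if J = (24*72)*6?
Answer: -10368/170843 ≈ -0.060687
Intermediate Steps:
J = 10368 (J = 1728*6 = 10368)
J/O = 10368/(-170843) = 10368*(-1/170843) = -10368/170843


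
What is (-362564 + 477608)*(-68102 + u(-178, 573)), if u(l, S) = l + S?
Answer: -7789284108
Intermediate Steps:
u(l, S) = S + l
(-362564 + 477608)*(-68102 + u(-178, 573)) = (-362564 + 477608)*(-68102 + (573 - 178)) = 115044*(-68102 + 395) = 115044*(-67707) = -7789284108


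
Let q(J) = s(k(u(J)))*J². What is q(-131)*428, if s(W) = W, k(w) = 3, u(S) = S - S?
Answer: 22034724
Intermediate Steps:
u(S) = 0
q(J) = 3*J²
q(-131)*428 = (3*(-131)²)*428 = (3*17161)*428 = 51483*428 = 22034724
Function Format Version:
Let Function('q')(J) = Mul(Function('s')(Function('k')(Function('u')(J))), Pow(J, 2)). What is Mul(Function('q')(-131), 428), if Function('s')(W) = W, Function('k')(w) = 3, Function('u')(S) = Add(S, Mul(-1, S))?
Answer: 22034724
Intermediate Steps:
Function('u')(S) = 0
Function('q')(J) = Mul(3, Pow(J, 2))
Mul(Function('q')(-131), 428) = Mul(Mul(3, Pow(-131, 2)), 428) = Mul(Mul(3, 17161), 428) = Mul(51483, 428) = 22034724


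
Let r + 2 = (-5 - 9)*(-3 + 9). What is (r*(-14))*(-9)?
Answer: -10836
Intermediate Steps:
r = -86 (r = -2 + (-5 - 9)*(-3 + 9) = -2 - 14*6 = -2 - 84 = -86)
(r*(-14))*(-9) = -86*(-14)*(-9) = 1204*(-9) = -10836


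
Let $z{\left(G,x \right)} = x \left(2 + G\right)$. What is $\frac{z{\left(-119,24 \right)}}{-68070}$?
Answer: $\frac{468}{11345} \approx 0.041252$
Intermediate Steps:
$\frac{z{\left(-119,24 \right)}}{-68070} = \frac{24 \left(2 - 119\right)}{-68070} = 24 \left(-117\right) \left(- \frac{1}{68070}\right) = \left(-2808\right) \left(- \frac{1}{68070}\right) = \frac{468}{11345}$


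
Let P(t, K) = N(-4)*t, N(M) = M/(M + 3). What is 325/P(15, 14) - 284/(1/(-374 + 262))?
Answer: 381761/12 ≈ 31813.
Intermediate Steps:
N(M) = M/(3 + M)
P(t, K) = 4*t (P(t, K) = (-4/(3 - 4))*t = (-4/(-1))*t = (-4*(-1))*t = 4*t)
325/P(15, 14) - 284/(1/(-374 + 262)) = 325/((4*15)) - 284/(1/(-374 + 262)) = 325/60 - 284/(1/(-112)) = 325*(1/60) - 284/(-1/112) = 65/12 - 284*(-112) = 65/12 + 31808 = 381761/12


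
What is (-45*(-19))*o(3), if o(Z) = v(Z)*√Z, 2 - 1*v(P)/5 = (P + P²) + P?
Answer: -55575*√3 ≈ -96259.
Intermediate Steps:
v(P) = 10 - 10*P - 5*P² (v(P) = 10 - 5*((P + P²) + P) = 10 - 5*(P² + 2*P) = 10 + (-10*P - 5*P²) = 10 - 10*P - 5*P²)
o(Z) = √Z*(10 - 10*Z - 5*Z²) (o(Z) = (10 - 10*Z - 5*Z²)*√Z = √Z*(10 - 10*Z - 5*Z²))
(-45*(-19))*o(3) = (-45*(-19))*(5*√3*(2 - 1*3² - 2*3)) = 855*(5*√3*(2 - 1*9 - 6)) = 855*(5*√3*(2 - 9 - 6)) = 855*(5*√3*(-13)) = 855*(-65*√3) = -55575*√3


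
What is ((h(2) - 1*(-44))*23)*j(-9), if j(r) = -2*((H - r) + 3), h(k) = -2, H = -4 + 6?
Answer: -27048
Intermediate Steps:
H = 2
j(r) = -10 + 2*r (j(r) = -2*((2 - r) + 3) = -2*(5 - r) = -10 + 2*r)
((h(2) - 1*(-44))*23)*j(-9) = ((-2 - 1*(-44))*23)*(-10 + 2*(-9)) = ((-2 + 44)*23)*(-10 - 18) = (42*23)*(-28) = 966*(-28) = -27048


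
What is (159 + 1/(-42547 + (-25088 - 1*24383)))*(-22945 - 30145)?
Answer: -388376205245/46009 ≈ -8.4413e+6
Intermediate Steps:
(159 + 1/(-42547 + (-25088 - 1*24383)))*(-22945 - 30145) = (159 + 1/(-42547 + (-25088 - 24383)))*(-53090) = (159 + 1/(-42547 - 49471))*(-53090) = (159 + 1/(-92018))*(-53090) = (159 - 1/92018)*(-53090) = (14630861/92018)*(-53090) = -388376205245/46009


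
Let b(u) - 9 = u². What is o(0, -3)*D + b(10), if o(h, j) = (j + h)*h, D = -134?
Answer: 109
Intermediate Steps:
b(u) = 9 + u²
o(h, j) = h*(h + j) (o(h, j) = (h + j)*h = h*(h + j))
o(0, -3)*D + b(10) = (0*(0 - 3))*(-134) + (9 + 10²) = (0*(-3))*(-134) + (9 + 100) = 0*(-134) + 109 = 0 + 109 = 109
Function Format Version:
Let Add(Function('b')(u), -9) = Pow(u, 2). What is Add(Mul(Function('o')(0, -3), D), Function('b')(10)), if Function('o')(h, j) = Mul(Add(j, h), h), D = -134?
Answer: 109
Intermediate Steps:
Function('b')(u) = Add(9, Pow(u, 2))
Function('o')(h, j) = Mul(h, Add(h, j)) (Function('o')(h, j) = Mul(Add(h, j), h) = Mul(h, Add(h, j)))
Add(Mul(Function('o')(0, -3), D), Function('b')(10)) = Add(Mul(Mul(0, Add(0, -3)), -134), Add(9, Pow(10, 2))) = Add(Mul(Mul(0, -3), -134), Add(9, 100)) = Add(Mul(0, -134), 109) = Add(0, 109) = 109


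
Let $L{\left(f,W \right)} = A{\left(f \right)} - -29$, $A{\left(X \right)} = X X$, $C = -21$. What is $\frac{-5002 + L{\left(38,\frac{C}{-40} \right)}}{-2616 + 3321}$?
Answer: $- \frac{3529}{705} \approx -5.0057$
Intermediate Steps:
$A{\left(X \right)} = X^{2}$
$L{\left(f,W \right)} = 29 + f^{2}$ ($L{\left(f,W \right)} = f^{2} - -29 = f^{2} + 29 = 29 + f^{2}$)
$\frac{-5002 + L{\left(38,\frac{C}{-40} \right)}}{-2616 + 3321} = \frac{-5002 + \left(29 + 38^{2}\right)}{-2616 + 3321} = \frac{-5002 + \left(29 + 1444\right)}{705} = \left(-5002 + 1473\right) \frac{1}{705} = \left(-3529\right) \frac{1}{705} = - \frac{3529}{705}$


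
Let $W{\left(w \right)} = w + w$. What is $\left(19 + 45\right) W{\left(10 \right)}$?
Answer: $1280$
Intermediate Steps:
$W{\left(w \right)} = 2 w$
$\left(19 + 45\right) W{\left(10 \right)} = \left(19 + 45\right) 2 \cdot 10 = 64 \cdot 20 = 1280$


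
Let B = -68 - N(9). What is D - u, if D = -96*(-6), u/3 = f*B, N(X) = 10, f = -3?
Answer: -126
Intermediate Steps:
B = -78 (B = -68 - 1*10 = -68 - 10 = -78)
u = 702 (u = 3*(-3*(-78)) = 3*234 = 702)
D = 576
D - u = 576 - 1*702 = 576 - 702 = -126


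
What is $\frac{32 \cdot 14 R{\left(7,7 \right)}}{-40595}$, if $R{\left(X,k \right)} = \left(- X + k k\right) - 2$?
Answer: $- \frac{3584}{8119} \approx -0.44143$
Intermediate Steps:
$R{\left(X,k \right)} = -2 + k^{2} - X$ ($R{\left(X,k \right)} = \left(- X + k^{2}\right) - 2 = \left(k^{2} - X\right) - 2 = -2 + k^{2} - X$)
$\frac{32 \cdot 14 R{\left(7,7 \right)}}{-40595} = \frac{32 \cdot 14 \left(-2 + 7^{2} - 7\right)}{-40595} = 448 \left(-2 + 49 - 7\right) \left(- \frac{1}{40595}\right) = 448 \cdot 40 \left(- \frac{1}{40595}\right) = 17920 \left(- \frac{1}{40595}\right) = - \frac{3584}{8119}$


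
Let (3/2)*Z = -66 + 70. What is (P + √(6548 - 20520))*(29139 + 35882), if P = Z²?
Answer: 4161344/9 + 130042*I*√3493 ≈ 4.6237e+5 + 7.6857e+6*I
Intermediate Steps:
Z = 8/3 (Z = 2*(-66 + 70)/3 = (⅔)*4 = 8/3 ≈ 2.6667)
P = 64/9 (P = (8/3)² = 64/9 ≈ 7.1111)
(P + √(6548 - 20520))*(29139 + 35882) = (64/9 + √(6548 - 20520))*(29139 + 35882) = (64/9 + √(-13972))*65021 = (64/9 + 2*I*√3493)*65021 = 4161344/9 + 130042*I*√3493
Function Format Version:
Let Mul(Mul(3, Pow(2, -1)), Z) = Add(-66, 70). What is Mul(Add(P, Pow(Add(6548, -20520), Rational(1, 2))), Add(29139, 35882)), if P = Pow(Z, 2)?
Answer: Add(Rational(4161344, 9), Mul(130042, I, Pow(3493, Rational(1, 2)))) ≈ Add(4.6237e+5, Mul(7.6857e+6, I))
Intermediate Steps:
Z = Rational(8, 3) (Z = Mul(Rational(2, 3), Add(-66, 70)) = Mul(Rational(2, 3), 4) = Rational(8, 3) ≈ 2.6667)
P = Rational(64, 9) (P = Pow(Rational(8, 3), 2) = Rational(64, 9) ≈ 7.1111)
Mul(Add(P, Pow(Add(6548, -20520), Rational(1, 2))), Add(29139, 35882)) = Mul(Add(Rational(64, 9), Pow(Add(6548, -20520), Rational(1, 2))), Add(29139, 35882)) = Mul(Add(Rational(64, 9), Pow(-13972, Rational(1, 2))), 65021) = Mul(Add(Rational(64, 9), Mul(2, I, Pow(3493, Rational(1, 2)))), 65021) = Add(Rational(4161344, 9), Mul(130042, I, Pow(3493, Rational(1, 2))))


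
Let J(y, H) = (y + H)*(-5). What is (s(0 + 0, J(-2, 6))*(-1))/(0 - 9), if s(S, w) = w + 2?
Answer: -2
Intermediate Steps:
J(y, H) = -5*H - 5*y (J(y, H) = (H + y)*(-5) = -5*H - 5*y)
s(S, w) = 2 + w
(s(0 + 0, J(-2, 6))*(-1))/(0 - 9) = ((2 + (-5*6 - 5*(-2)))*(-1))/(0 - 9) = ((2 + (-30 + 10))*(-1))/(-9) = ((2 - 20)*(-1))*(-1/9) = -18*(-1)*(-1/9) = 18*(-1/9) = -2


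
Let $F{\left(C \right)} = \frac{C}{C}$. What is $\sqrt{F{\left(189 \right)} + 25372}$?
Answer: $\sqrt{25373} \approx 159.29$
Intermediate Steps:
$F{\left(C \right)} = 1$
$\sqrt{F{\left(189 \right)} + 25372} = \sqrt{1 + 25372} = \sqrt{25373}$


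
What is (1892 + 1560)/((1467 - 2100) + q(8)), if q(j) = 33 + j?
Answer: -863/148 ≈ -5.8311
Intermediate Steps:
(1892 + 1560)/((1467 - 2100) + q(8)) = (1892 + 1560)/((1467 - 2100) + (33 + 8)) = 3452/(-633 + 41) = 3452/(-592) = 3452*(-1/592) = -863/148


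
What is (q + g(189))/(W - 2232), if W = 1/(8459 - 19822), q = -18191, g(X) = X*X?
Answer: -199193390/25362217 ≈ -7.8539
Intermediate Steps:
g(X) = X²
W = -1/11363 (W = 1/(-11363) = -1/11363 ≈ -8.8005e-5)
(q + g(189))/(W - 2232) = (-18191 + 189²)/(-1/11363 - 2232) = (-18191 + 35721)/(-25362217/11363) = 17530*(-11363/25362217) = -199193390/25362217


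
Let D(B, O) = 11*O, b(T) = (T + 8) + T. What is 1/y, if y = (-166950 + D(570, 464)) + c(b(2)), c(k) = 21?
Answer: -1/161825 ≈ -6.1795e-6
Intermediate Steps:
b(T) = 8 + 2*T (b(T) = (8 + T) + T = 8 + 2*T)
y = -161825 (y = (-166950 + 11*464) + 21 = (-166950 + 5104) + 21 = -161846 + 21 = -161825)
1/y = 1/(-161825) = -1/161825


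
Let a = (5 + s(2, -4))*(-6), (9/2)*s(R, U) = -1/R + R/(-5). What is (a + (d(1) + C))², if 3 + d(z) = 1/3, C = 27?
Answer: 4489/225 ≈ 19.951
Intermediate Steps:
s(R, U) = -2/(9*R) - 2*R/45 (s(R, U) = 2*(-1/R + R/(-5))/9 = 2*(-1/R + R*(-⅕))/9 = 2*(-1/R - R/5)/9 = -2/(9*R) - 2*R/45)
d(z) = -8/3 (d(z) = -3 + 1/3 = -3 + ⅓ = -8/3)
a = -144/5 (a = (5 + (2/45)*(-5 - 1*2²)/2)*(-6) = (5 + (2/45)*(½)*(-5 - 1*4))*(-6) = (5 + (2/45)*(½)*(-5 - 4))*(-6) = (5 + (2/45)*(½)*(-9))*(-6) = (5 - ⅕)*(-6) = (24/5)*(-6) = -144/5 ≈ -28.800)
(a + (d(1) + C))² = (-144/5 + (-8/3 + 27))² = (-144/5 + 73/3)² = (-67/15)² = 4489/225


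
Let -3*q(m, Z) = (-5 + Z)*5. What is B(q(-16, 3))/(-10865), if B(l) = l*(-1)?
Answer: 2/6519 ≈ 0.00030680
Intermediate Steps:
q(m, Z) = 25/3 - 5*Z/3 (q(m, Z) = -(-5 + Z)*5/3 = -(-25 + 5*Z)/3 = 25/3 - 5*Z/3)
B(l) = -l
B(q(-16, 3))/(-10865) = -(25/3 - 5/3*3)/(-10865) = -(25/3 - 5)*(-1/10865) = -1*10/3*(-1/10865) = -10/3*(-1/10865) = 2/6519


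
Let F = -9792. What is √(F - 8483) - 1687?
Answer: -1687 + 5*I*√731 ≈ -1687.0 + 135.19*I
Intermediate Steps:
√(F - 8483) - 1687 = √(-9792 - 8483) - 1687 = √(-18275) - 1687 = 5*I*√731 - 1687 = -1687 + 5*I*√731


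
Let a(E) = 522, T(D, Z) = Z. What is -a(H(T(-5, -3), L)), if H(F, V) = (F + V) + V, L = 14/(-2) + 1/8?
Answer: -522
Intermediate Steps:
L = -55/8 (L = 14*(-1/2) + 1*(1/8) = -7 + 1/8 = -55/8 ≈ -6.8750)
H(F, V) = F + 2*V
-a(H(T(-5, -3), L)) = -1*522 = -522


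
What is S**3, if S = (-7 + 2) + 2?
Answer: -27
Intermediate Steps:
S = -3 (S = -5 + 2 = -3)
S**3 = (-3)**3 = -27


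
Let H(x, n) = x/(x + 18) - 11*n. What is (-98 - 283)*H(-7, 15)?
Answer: 694182/11 ≈ 63107.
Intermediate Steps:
H(x, n) = -11*n + x/(18 + x) (H(x, n) = x/(18 + x) - 11*n = -11*n + x/(18 + x))
(-98 - 283)*H(-7, 15) = (-98 - 283)*((-7 - 198*15 - 11*15*(-7))/(18 - 7)) = -381*(-7 - 2970 + 1155)/11 = -381*(-1822)/11 = -381*(-1822/11) = 694182/11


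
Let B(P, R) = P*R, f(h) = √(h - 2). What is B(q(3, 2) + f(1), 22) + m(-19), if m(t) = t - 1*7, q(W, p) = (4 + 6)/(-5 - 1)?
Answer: -188/3 + 22*I ≈ -62.667 + 22.0*I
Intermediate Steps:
f(h) = √(-2 + h)
q(W, p) = -5/3 (q(W, p) = 10/(-6) = 10*(-⅙) = -5/3)
m(t) = -7 + t (m(t) = t - 7 = -7 + t)
B(q(3, 2) + f(1), 22) + m(-19) = (-5/3 + √(-2 + 1))*22 + (-7 - 19) = (-5/3 + √(-1))*22 - 26 = (-5/3 + I)*22 - 26 = (-110/3 + 22*I) - 26 = -188/3 + 22*I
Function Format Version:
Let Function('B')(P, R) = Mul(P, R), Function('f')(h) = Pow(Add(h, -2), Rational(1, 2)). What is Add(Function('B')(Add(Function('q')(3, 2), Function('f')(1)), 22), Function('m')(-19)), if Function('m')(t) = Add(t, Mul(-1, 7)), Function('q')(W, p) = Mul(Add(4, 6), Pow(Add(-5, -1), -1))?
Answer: Add(Rational(-188, 3), Mul(22, I)) ≈ Add(-62.667, Mul(22.000, I))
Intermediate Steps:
Function('f')(h) = Pow(Add(-2, h), Rational(1, 2))
Function('q')(W, p) = Rational(-5, 3) (Function('q')(W, p) = Mul(10, Pow(-6, -1)) = Mul(10, Rational(-1, 6)) = Rational(-5, 3))
Function('m')(t) = Add(-7, t) (Function('m')(t) = Add(t, -7) = Add(-7, t))
Add(Function('B')(Add(Function('q')(3, 2), Function('f')(1)), 22), Function('m')(-19)) = Add(Mul(Add(Rational(-5, 3), Pow(Add(-2, 1), Rational(1, 2))), 22), Add(-7, -19)) = Add(Mul(Add(Rational(-5, 3), Pow(-1, Rational(1, 2))), 22), -26) = Add(Mul(Add(Rational(-5, 3), I), 22), -26) = Add(Add(Rational(-110, 3), Mul(22, I)), -26) = Add(Rational(-188, 3), Mul(22, I))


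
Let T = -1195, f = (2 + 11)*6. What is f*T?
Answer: -93210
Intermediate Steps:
f = 78 (f = 13*6 = 78)
f*T = 78*(-1195) = -93210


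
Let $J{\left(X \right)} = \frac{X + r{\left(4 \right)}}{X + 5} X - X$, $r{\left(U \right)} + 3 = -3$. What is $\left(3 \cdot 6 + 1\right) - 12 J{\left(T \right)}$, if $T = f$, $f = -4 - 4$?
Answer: $371$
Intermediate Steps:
$r{\left(U \right)} = -6$ ($r{\left(U \right)} = -3 - 3 = -6$)
$f = -8$
$T = -8$
$J{\left(X \right)} = - X + \frac{X \left(-6 + X\right)}{5 + X}$ ($J{\left(X \right)} = \frac{X - 6}{X + 5} X - X = \frac{-6 + X}{5 + X} X - X = \frac{X \left(-6 + X\right)}{5 + X} - X = - X + \frac{X \left(-6 + X\right)}{5 + X}$)
$\left(3 \cdot 6 + 1\right) - 12 J{\left(T \right)} = \left(3 \cdot 6 + 1\right) - 12 \left(\left(-11\right) \left(-8\right) \frac{1}{5 - 8}\right) = \left(18 + 1\right) - 12 \left(\left(-11\right) \left(-8\right) \frac{1}{-3}\right) = 19 - 12 \left(\left(-11\right) \left(-8\right) \left(- \frac{1}{3}\right)\right) = 19 - -352 = 19 + 352 = 371$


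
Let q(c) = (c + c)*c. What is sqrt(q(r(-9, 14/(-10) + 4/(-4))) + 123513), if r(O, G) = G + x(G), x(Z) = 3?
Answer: sqrt(3087843)/5 ≈ 351.45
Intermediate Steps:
r(O, G) = 3 + G (r(O, G) = G + 3 = 3 + G)
q(c) = 2*c**2 (q(c) = (2*c)*c = 2*c**2)
sqrt(q(r(-9, 14/(-10) + 4/(-4))) + 123513) = sqrt(2*(3 + (14/(-10) + 4/(-4)))**2 + 123513) = sqrt(2*(3 + (14*(-1/10) + 4*(-1/4)))**2 + 123513) = sqrt(2*(3 + (-7/5 - 1))**2 + 123513) = sqrt(2*(3 - 12/5)**2 + 123513) = sqrt(2*(3/5)**2 + 123513) = sqrt(2*(9/25) + 123513) = sqrt(18/25 + 123513) = sqrt(3087843/25) = sqrt(3087843)/5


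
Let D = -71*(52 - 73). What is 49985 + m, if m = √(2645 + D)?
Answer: 49985 + 2*√1034 ≈ 50049.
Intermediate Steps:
D = 1491 (D = -71*(-21) = 1491)
m = 2*√1034 (m = √(2645 + 1491) = √4136 = 2*√1034 ≈ 64.312)
49985 + m = 49985 + 2*√1034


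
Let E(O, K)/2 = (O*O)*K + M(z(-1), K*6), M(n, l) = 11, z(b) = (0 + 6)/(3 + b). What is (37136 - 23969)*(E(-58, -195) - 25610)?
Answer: -17611494516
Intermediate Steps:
z(b) = 6/(3 + b)
E(O, K) = 22 + 2*K*O² (E(O, K) = 2*((O*O)*K + 11) = 2*(O²*K + 11) = 2*(K*O² + 11) = 2*(11 + K*O²) = 22 + 2*K*O²)
(37136 - 23969)*(E(-58, -195) - 25610) = (37136 - 23969)*((22 + 2*(-195)*(-58)²) - 25610) = 13167*((22 + 2*(-195)*3364) - 25610) = 13167*((22 - 1311960) - 25610) = 13167*(-1311938 - 25610) = 13167*(-1337548) = -17611494516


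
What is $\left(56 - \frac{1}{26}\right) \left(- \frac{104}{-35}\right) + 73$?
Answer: $\frac{1675}{7} \approx 239.29$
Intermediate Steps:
$\left(56 - \frac{1}{26}\right) \left(- \frac{104}{-35}\right) + 73 = \left(56 - \frac{1}{26}\right) \left(\left(-104\right) \left(- \frac{1}{35}\right)\right) + 73 = \left(56 - \frac{1}{26}\right) \frac{104}{35} + 73 = \frac{1455}{26} \cdot \frac{104}{35} + 73 = \frac{1164}{7} + 73 = \frac{1675}{7}$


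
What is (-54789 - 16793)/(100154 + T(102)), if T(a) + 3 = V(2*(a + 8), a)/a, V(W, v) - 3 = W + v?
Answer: -7301364/10215727 ≈ -0.71472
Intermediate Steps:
V(W, v) = 3 + W + v (V(W, v) = 3 + (W + v) = 3 + W + v)
T(a) = -3 + (19 + 3*a)/a (T(a) = -3 + (3 + 2*(a + 8) + a)/a = -3 + (3 + 2*(8 + a) + a)/a = -3 + (3 + (16 + 2*a) + a)/a = -3 + (19 + 3*a)/a)
(-54789 - 16793)/(100154 + T(102)) = (-54789 - 16793)/(100154 + 19/102) = -71582/(100154 + 19*(1/102)) = -71582/(100154 + 19/102) = -71582/10215727/102 = -71582*102/10215727 = -7301364/10215727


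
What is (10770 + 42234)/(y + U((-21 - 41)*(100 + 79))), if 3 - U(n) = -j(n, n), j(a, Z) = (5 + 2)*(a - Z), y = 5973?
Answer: 4417/498 ≈ 8.8695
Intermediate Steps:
j(a, Z) = -7*Z + 7*a (j(a, Z) = 7*(a - Z) = -7*Z + 7*a)
U(n) = 3 (U(n) = 3 - (-1)*(-7*n + 7*n) = 3 - (-1)*0 = 3 - 1*0 = 3 + 0 = 3)
(10770 + 42234)/(y + U((-21 - 41)*(100 + 79))) = (10770 + 42234)/(5973 + 3) = 53004/5976 = 53004*(1/5976) = 4417/498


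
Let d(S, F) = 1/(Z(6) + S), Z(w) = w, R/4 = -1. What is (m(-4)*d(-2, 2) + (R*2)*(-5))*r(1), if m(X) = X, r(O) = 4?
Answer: 156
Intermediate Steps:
R = -4 (R = 4*(-1) = -4)
d(S, F) = 1/(6 + S)
(m(-4)*d(-2, 2) + (R*2)*(-5))*r(1) = (-4/(6 - 2) - 4*2*(-5))*4 = (-4/4 - 8*(-5))*4 = (-4*¼ + 40)*4 = (-1 + 40)*4 = 39*4 = 156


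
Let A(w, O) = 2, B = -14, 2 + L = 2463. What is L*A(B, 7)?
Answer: 4922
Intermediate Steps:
L = 2461 (L = -2 + 2463 = 2461)
L*A(B, 7) = 2461*2 = 4922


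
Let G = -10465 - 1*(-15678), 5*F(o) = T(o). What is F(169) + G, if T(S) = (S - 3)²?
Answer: 53621/5 ≈ 10724.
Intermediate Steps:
T(S) = (-3 + S)²
F(o) = (-3 + o)²/5
G = 5213 (G = -10465 + 15678 = 5213)
F(169) + G = (-3 + 169)²/5 + 5213 = (⅕)*166² + 5213 = (⅕)*27556 + 5213 = 27556/5 + 5213 = 53621/5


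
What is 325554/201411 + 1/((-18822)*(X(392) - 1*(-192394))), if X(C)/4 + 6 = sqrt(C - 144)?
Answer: 12597690752160608197/7793832950960400708 + sqrt(62)/87066367475763 ≈ 1.6164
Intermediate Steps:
X(C) = -24 + 4*sqrt(-144 + C) (X(C) = -24 + 4*sqrt(C - 144) = -24 + 4*sqrt(-144 + C))
325554/201411 + 1/((-18822)*(X(392) - 1*(-192394))) = 325554/201411 + 1/((-18822)*((-24 + 4*sqrt(-144 + 392)) - 1*(-192394))) = 325554*(1/201411) - 1/(18822*((-24 + 4*sqrt(248)) + 192394)) = 108518/67137 - 1/(18822*((-24 + 4*(2*sqrt(62))) + 192394)) = 108518/67137 - 1/(18822*((-24 + 8*sqrt(62)) + 192394)) = 108518/67137 - 1/(18822*(192370 + 8*sqrt(62)))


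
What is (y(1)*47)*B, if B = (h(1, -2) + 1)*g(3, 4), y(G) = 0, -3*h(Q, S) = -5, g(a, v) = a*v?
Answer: 0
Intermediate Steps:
h(Q, S) = 5/3 (h(Q, S) = -⅓*(-5) = 5/3)
B = 32 (B = (5/3 + 1)*(3*4) = (8/3)*12 = 32)
(y(1)*47)*B = (0*47)*32 = 0*32 = 0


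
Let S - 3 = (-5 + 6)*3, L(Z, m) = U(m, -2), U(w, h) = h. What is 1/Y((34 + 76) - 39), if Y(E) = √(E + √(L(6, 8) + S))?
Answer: √73/73 ≈ 0.11704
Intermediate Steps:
L(Z, m) = -2
S = 6 (S = 3 + (-5 + 6)*3 = 3 + 1*3 = 3 + 3 = 6)
Y(E) = √(2 + E) (Y(E) = √(E + √(-2 + 6)) = √(E + √4) = √(E + 2) = √(2 + E))
1/Y((34 + 76) - 39) = 1/(√(2 + ((34 + 76) - 39))) = 1/(√(2 + (110 - 39))) = 1/(√(2 + 71)) = 1/(√73) = √73/73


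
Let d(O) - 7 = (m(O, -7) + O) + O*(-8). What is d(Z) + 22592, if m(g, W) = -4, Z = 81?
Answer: 22028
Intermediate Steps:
d(O) = 3 - 7*O (d(O) = 7 + ((-4 + O) + O*(-8)) = 7 + ((-4 + O) - 8*O) = 7 + (-4 - 7*O) = 3 - 7*O)
d(Z) + 22592 = (3 - 7*81) + 22592 = (3 - 567) + 22592 = -564 + 22592 = 22028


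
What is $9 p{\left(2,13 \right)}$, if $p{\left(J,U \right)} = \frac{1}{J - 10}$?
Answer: $- \frac{9}{8} \approx -1.125$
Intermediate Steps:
$p{\left(J,U \right)} = \frac{1}{-10 + J}$
$9 p{\left(2,13 \right)} = \frac{9}{-10 + 2} = \frac{9}{-8} = 9 \left(- \frac{1}{8}\right) = - \frac{9}{8}$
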